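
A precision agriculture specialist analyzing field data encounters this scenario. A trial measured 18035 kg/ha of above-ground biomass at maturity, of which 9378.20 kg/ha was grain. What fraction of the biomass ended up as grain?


HI = grain_yield / biomass
   = 9378.20 / 18035
   = 0.52


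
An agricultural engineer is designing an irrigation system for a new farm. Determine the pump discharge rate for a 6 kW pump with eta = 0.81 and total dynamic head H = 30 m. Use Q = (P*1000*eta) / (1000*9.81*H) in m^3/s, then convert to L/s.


Q = (P * 1000 * eta) / (rho * g * H)
  = (6 * 1000 * 0.81) / (1000 * 9.81 * 30)
  = 4860 / 294300
  = 0.01651 m^3/s = 16.51 L/s


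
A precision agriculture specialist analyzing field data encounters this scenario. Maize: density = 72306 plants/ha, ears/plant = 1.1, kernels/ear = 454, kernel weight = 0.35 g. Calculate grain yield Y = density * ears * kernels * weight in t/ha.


Y = density * ears * kernels * kw
  = 72306 * 1.1 * 454 * 0.35 g/ha
  = 12638365.74 g/ha
  = 12638.37 kg/ha = 12.64 t/ha


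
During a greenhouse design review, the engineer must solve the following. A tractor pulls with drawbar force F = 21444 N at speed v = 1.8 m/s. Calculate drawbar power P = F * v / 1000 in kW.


P = F * v / 1000
  = 21444 * 1.8 / 1000
  = 38599.20 / 1000
  = 38.60 kW


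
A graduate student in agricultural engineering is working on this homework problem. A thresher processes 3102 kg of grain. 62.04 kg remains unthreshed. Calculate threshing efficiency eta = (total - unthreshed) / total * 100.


eta = (total - unthreshed) / total * 100
    = (3102 - 62.04) / 3102 * 100
    = 3039.96 / 3102 * 100
    = 98%


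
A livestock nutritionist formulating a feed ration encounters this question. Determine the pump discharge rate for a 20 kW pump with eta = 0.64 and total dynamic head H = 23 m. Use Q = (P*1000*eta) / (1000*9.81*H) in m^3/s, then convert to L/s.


Q = (P * 1000 * eta) / (rho * g * H)
  = (20 * 1000 * 0.64) / (1000 * 9.81 * 23)
  = 12800 / 225630
  = 0.05673 m^3/s = 56.73 L/s


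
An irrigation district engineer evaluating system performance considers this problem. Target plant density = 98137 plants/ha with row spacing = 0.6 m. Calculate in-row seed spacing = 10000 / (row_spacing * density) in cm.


spacing = 10000 / (row_sp * density)
        = 10000 / (0.6 * 98137)
        = 10000 / 58882.20
        = 0.16983 m = 16.98 cm


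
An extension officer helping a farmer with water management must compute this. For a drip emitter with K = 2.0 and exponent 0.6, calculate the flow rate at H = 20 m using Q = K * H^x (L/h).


Q = K * H^x
  = 2.0 * 20^0.6
  = 2.0 * 6.0342
  = 12.07 L/h


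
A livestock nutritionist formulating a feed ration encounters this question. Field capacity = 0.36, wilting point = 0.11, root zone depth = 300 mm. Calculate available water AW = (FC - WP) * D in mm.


AW = (FC - WP) * D
   = (0.36 - 0.11) * 300
   = 0.25 * 300
   = 75 mm


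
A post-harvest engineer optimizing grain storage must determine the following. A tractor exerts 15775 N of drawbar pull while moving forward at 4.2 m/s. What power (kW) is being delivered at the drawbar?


P = F * v / 1000
  = 15775 * 4.2 / 1000
  = 66255 / 1000
  = 66.26 kW


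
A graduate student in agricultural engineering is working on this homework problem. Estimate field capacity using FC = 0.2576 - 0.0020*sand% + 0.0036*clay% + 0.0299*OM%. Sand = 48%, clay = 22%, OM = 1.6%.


FC = 0.2576 - 0.0020*48 + 0.0036*22 + 0.0299*1.6
   = 0.2576 - 0.0960 + 0.0792 + 0.0478
   = 0.2886


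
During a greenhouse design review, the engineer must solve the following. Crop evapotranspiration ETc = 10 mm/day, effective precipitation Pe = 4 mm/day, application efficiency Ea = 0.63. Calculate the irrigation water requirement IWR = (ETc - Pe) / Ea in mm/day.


IWR = (ETc - Pe) / Ea
    = (10 - 4) / 0.63
    = 6 / 0.63
    = 9.52 mm/day


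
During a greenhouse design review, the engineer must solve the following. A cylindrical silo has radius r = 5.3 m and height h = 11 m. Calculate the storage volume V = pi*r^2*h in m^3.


V = pi * r^2 * h
  = pi * 5.3^2 * 11
  = pi * 28.09 * 11
  = 970.72 m^3


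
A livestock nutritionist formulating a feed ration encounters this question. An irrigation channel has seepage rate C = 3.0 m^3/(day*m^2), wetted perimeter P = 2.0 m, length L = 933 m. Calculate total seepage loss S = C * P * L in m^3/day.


S = C * P * L
  = 3.0 * 2.0 * 933
  = 5598 m^3/day


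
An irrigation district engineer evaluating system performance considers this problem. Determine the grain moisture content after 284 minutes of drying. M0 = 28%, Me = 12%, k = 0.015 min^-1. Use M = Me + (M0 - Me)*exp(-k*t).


M = Me + (M0 - Me) * e^(-k*t)
  = 12 + (28 - 12) * e^(-0.015*284)
  = 12 + 16 * e^(-4.260)
  = 12 + 16 * 0.01412
  = 12 + 0.2260
  = 12.23%


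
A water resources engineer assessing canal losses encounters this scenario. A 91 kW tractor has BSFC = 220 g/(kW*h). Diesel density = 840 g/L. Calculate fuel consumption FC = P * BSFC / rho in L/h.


FC = P * BSFC / rho_fuel
   = 91 * 220 / 840
   = 20020 / 840
   = 23.83 L/h


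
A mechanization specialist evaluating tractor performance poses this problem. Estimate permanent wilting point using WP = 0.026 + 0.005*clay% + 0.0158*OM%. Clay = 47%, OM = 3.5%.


WP = 0.026 + 0.005*47 + 0.0158*3.5
   = 0.026 + 0.2350 + 0.0553
   = 0.3163


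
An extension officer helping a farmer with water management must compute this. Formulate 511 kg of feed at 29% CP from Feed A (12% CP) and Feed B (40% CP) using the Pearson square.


parts_A = CP_b - target = 40 - 29 = 11
parts_B = target - CP_a = 29 - 12 = 17
total_parts = 11 + 17 = 28
Feed A = 511 * 11 / 28 = 200.75 kg
Feed B = 511 * 17 / 28 = 310.25 kg

200.75 kg


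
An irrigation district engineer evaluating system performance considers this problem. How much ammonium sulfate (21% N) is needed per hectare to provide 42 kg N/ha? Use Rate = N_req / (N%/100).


Rate = N_required / (N_content / 100)
     = 42 / (21 / 100)
     = 42 / 0.21
     = 200 kg/ha


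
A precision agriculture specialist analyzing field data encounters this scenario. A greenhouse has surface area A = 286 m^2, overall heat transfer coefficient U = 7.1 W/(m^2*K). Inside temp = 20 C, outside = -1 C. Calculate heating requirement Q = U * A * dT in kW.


dT = 20 - (-1) = 21 K
Q = U * A * dT
  = 7.1 * 286 * 21
  = 42642.60 W = 42.64 kW


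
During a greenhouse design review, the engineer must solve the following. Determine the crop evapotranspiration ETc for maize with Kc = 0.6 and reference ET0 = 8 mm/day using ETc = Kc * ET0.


ETc = Kc * ET0
    = 0.6 * 8
    = 4.80 mm/day


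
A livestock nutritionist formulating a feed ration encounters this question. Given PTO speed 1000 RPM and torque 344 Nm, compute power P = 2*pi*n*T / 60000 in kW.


P = 2*pi*n*T / 60000
  = 2*pi * 1000 * 344 / 60000
  = 2161415.75 / 60000
  = 36.02 kW


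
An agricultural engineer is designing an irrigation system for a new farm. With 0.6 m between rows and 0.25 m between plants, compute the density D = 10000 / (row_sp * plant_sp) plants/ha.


D = 10000 / (row_sp * plant_sp)
  = 10000 / (0.6 * 0.25)
  = 10000 / 0.1500
  = 66666.67 plants/ha


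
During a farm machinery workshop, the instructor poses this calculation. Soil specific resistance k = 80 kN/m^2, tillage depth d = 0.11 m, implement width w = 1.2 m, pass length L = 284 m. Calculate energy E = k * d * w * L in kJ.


E = k * d * w * L
  = 80 * 0.11 * 1.2 * 284
  = 2999.04 kJ


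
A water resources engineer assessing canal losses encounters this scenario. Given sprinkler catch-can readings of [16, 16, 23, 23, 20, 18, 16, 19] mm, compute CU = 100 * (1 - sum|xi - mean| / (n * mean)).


xbar = 151 / 8 = 18.875
sum|xi - xbar| = 19
CU = 100 * (1 - 19 / (8 * 18.875))
   = 100 * (1 - 0.1258)
   = 87.42%


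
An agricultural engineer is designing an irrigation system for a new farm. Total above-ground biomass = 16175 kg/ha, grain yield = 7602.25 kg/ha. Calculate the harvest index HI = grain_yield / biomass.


HI = grain_yield / biomass
   = 7602.25 / 16175
   = 0.47


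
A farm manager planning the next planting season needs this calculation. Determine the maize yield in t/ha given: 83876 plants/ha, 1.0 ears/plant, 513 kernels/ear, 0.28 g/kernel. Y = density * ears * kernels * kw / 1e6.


Y = density * ears * kernels * kw
  = 83876 * 1.0 * 513 * 0.28 g/ha
  = 12047948.64 g/ha
  = 12047.95 kg/ha = 12.05 t/ha


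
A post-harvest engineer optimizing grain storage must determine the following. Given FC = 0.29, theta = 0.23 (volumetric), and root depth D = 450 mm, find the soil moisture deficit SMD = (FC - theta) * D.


SMD = (FC - theta) * D
    = (0.29 - 0.23) * 450
    = 0.060 * 450
    = 27 mm


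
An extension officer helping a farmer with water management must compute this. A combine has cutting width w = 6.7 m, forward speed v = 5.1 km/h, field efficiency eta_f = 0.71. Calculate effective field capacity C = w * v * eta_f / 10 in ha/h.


C = w * v * eta_f / 10
  = 6.7 * 5.1 * 0.71 / 10
  = 24.26 / 10
  = 2.43 ha/h


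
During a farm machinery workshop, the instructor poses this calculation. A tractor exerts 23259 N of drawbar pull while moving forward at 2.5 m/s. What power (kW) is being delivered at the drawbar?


P = F * v / 1000
  = 23259 * 2.5 / 1000
  = 58147.50 / 1000
  = 58.15 kW


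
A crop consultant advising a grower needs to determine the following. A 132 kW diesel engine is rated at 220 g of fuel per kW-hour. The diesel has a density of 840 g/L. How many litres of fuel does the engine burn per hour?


FC = P * BSFC / rho_fuel
   = 132 * 220 / 840
   = 29040 / 840
   = 34.57 L/h


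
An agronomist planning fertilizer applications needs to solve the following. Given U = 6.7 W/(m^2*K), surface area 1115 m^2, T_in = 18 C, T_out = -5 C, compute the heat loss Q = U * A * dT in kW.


dT = 18 - (-5) = 23 K
Q = U * A * dT
  = 6.7 * 1115 * 23
  = 171821.50 W = 171.82 kW


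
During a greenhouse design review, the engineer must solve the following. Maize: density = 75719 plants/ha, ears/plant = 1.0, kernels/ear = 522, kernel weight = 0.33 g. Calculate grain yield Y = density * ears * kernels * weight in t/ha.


Y = density * ears * kernels * kw
  = 75719 * 1.0 * 522 * 0.33 g/ha
  = 13043354.94 g/ha
  = 13043.35 kg/ha = 13.04 t/ha


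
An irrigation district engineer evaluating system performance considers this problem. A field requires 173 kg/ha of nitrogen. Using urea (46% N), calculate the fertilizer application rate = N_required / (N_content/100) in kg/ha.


Rate = N_required / (N_content / 100)
     = 173 / (46 / 100)
     = 173 / 0.46
     = 376.09 kg/ha


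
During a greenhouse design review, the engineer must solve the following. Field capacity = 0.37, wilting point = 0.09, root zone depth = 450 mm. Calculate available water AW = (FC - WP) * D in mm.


AW = (FC - WP) * D
   = (0.37 - 0.09) * 450
   = 0.28 * 450
   = 126 mm


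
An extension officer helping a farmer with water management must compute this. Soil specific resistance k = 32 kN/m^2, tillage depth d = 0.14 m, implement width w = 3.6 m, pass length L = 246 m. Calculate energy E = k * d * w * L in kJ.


E = k * d * w * L
  = 32 * 0.14 * 3.6 * 246
  = 3967.49 kJ


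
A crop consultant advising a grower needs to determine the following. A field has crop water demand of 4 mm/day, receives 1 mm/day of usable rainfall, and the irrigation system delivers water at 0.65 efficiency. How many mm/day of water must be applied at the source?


IWR = (ETc - Pe) / Ea
    = (4 - 1) / 0.65
    = 3 / 0.65
    = 4.62 mm/day


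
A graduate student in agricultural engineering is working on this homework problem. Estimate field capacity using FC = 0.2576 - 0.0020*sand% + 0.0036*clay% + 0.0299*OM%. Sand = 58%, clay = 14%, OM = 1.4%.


FC = 0.2576 - 0.0020*58 + 0.0036*14 + 0.0299*1.4
   = 0.2576 - 0.1160 + 0.0504 + 0.0419
   = 0.2339


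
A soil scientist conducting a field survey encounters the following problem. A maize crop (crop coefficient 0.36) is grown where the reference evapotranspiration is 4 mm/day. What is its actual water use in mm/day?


ETc = Kc * ET0
    = 0.36 * 4
    = 1.44 mm/day


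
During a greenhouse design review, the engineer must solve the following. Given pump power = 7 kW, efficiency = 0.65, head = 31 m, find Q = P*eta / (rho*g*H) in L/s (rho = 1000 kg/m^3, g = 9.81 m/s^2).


Q = (P * 1000 * eta) / (rho * g * H)
  = (7 * 1000 * 0.65) / (1000 * 9.81 * 31)
  = 4550 / 304110
  = 0.01496 m^3/s = 14.96 L/s


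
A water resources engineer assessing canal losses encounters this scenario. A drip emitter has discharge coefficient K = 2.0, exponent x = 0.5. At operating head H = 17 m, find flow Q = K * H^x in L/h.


Q = K * H^x
  = 2.0 * 17^0.5
  = 2.0 * 4.1231
  = 8.25 L/h


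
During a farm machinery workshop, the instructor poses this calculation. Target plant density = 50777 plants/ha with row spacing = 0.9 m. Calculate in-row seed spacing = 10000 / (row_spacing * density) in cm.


spacing = 10000 / (row_sp * density)
        = 10000 / (0.9 * 50777)
        = 10000 / 45699.30
        = 0.21882 m = 21.88 cm


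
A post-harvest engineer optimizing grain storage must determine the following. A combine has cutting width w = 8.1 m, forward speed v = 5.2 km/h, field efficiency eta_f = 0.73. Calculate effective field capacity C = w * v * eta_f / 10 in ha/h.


C = w * v * eta_f / 10
  = 8.1 * 5.2 * 0.73 / 10
  = 30.75 / 10
  = 3.07 ha/h


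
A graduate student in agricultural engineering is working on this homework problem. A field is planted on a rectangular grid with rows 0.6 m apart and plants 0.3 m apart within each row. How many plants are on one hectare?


D = 10000 / (row_sp * plant_sp)
  = 10000 / (0.6 * 0.3)
  = 10000 / 0.1800
  = 55555.56 plants/ha


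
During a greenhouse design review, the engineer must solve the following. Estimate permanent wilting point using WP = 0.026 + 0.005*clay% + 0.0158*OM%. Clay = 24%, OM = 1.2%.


WP = 0.026 + 0.005*24 + 0.0158*1.2
   = 0.026 + 0.1200 + 0.0190
   = 0.1650


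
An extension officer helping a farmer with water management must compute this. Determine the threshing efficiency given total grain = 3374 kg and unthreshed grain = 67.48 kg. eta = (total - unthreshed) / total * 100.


eta = (total - unthreshed) / total * 100
    = (3374 - 67.48) / 3374 * 100
    = 3306.52 / 3374 * 100
    = 98%


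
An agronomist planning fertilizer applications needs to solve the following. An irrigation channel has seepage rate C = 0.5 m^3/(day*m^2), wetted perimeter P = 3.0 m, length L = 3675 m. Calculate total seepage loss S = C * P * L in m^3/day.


S = C * P * L
  = 0.5 * 3.0 * 3675
  = 5512.50 m^3/day


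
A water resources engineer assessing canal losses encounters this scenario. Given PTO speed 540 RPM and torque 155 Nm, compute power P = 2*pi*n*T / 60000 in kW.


P = 2*pi*n*T / 60000
  = 2*pi * 540 * 155 / 60000
  = 525902.61 / 60000
  = 8.77 kW


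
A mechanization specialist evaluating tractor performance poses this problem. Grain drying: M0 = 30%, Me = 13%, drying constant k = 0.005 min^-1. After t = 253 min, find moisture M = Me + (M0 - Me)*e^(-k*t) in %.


M = Me + (M0 - Me) * e^(-k*t)
  = 13 + (30 - 13) * e^(-0.005*253)
  = 13 + 17 * e^(-1.265)
  = 13 + 17 * 0.28224
  = 13 + 4.7981
  = 17.80%


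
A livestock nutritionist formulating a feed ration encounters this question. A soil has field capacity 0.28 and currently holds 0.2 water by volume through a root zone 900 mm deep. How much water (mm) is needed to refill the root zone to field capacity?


SMD = (FC - theta) * D
    = (0.28 - 0.2) * 900
    = 0.080 * 900
    = 72 mm


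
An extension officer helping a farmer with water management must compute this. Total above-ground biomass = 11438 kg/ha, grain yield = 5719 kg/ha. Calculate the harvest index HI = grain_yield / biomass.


HI = grain_yield / biomass
   = 5719 / 11438
   = 0.50


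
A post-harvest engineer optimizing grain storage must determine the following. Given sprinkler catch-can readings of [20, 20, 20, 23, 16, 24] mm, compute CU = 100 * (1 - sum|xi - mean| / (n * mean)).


xbar = 123 / 6 = 20.500
sum|xi - xbar| = 12
CU = 100 * (1 - 12 / (6 * 20.500))
   = 100 * (1 - 0.0976)
   = 90.24%


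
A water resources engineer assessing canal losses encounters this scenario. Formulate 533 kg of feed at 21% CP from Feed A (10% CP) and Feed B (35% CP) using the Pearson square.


parts_A = CP_b - target = 35 - 21 = 14
parts_B = target - CP_a = 21 - 10 = 11
total_parts = 14 + 11 = 25
Feed A = 533 * 14 / 25 = 298.48 kg
Feed B = 533 * 11 / 25 = 234.52 kg

298.48 kg


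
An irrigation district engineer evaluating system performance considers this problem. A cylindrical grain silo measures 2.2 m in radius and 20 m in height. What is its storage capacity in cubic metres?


V = pi * r^2 * h
  = pi * 2.2^2 * 20
  = pi * 4.84 * 20
  = 304.11 m^3


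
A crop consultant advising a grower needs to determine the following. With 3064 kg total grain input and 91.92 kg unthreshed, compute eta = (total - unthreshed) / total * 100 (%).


eta = (total - unthreshed) / total * 100
    = (3064 - 91.92) / 3064 * 100
    = 2972.08 / 3064 * 100
    = 97%


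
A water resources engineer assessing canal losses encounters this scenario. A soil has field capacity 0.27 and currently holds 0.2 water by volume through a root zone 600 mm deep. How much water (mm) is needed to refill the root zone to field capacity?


SMD = (FC - theta) * D
    = (0.27 - 0.2) * 600
    = 0.070 * 600
    = 42 mm


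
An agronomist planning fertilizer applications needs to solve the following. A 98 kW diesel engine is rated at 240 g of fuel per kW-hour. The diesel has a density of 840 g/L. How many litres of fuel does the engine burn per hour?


FC = P * BSFC / rho_fuel
   = 98 * 240 / 840
   = 23520 / 840
   = 28 L/h


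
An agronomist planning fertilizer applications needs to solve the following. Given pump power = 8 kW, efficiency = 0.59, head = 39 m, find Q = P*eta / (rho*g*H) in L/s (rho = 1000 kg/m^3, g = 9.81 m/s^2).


Q = (P * 1000 * eta) / (rho * g * H)
  = (8 * 1000 * 0.59) / (1000 * 9.81 * 39)
  = 4720 / 382590
  = 0.01234 m^3/s = 12.34 L/s


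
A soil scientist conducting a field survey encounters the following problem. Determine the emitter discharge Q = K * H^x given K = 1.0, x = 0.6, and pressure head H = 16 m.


Q = K * H^x
  = 1.0 * 16^0.6
  = 1.0 * 5.2780
  = 5.28 L/h


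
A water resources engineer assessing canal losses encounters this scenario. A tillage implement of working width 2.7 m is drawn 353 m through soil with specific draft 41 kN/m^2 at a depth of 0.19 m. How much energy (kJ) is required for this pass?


E = k * d * w * L
  = 41 * 0.19 * 2.7 * 353
  = 7424.65 kJ


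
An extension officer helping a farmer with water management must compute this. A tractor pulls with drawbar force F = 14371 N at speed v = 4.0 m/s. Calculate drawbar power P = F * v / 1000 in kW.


P = F * v / 1000
  = 14371 * 4.0 / 1000
  = 57484 / 1000
  = 57.48 kW


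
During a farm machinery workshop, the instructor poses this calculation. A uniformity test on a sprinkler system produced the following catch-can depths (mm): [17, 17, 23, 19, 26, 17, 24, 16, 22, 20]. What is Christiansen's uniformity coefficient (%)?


xbar = 201 / 10 = 20.100
sum|xi - xbar| = 29.200
CU = 100 * (1 - 29.200 / (10 * 20.100))
   = 100 * (1 - 0.1453)
   = 85.47%


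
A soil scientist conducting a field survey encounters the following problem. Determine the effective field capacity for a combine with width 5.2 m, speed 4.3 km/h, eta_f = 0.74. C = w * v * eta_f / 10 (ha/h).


C = w * v * eta_f / 10
  = 5.2 * 4.3 * 0.74 / 10
  = 16.55 / 10
  = 1.65 ha/h


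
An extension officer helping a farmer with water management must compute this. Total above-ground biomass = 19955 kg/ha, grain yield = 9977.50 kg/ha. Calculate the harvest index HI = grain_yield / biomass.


HI = grain_yield / biomass
   = 9977.50 / 19955
   = 0.50


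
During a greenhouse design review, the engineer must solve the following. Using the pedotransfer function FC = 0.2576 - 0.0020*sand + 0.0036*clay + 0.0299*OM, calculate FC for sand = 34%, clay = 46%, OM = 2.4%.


FC = 0.2576 - 0.0020*34 + 0.0036*46 + 0.0299*2.4
   = 0.2576 - 0.0680 + 0.1656 + 0.0718
   = 0.4270


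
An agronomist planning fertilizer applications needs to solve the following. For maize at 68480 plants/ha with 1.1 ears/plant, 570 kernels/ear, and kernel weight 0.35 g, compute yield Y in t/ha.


Y = density * ears * kernels * kw
  = 68480 * 1.1 * 570 * 0.35 g/ha
  = 15027936.00 g/ha
  = 15027.94 kg/ha = 15.03 t/ha


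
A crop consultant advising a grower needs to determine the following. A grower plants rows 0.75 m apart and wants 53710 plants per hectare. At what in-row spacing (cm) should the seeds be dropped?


spacing = 10000 / (row_sp * density)
        = 10000 / (0.75 * 53710)
        = 10000 / 40282.50
        = 0.24825 m = 24.82 cm


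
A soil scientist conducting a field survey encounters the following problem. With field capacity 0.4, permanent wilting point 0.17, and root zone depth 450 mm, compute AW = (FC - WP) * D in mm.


AW = (FC - WP) * D
   = (0.4 - 0.17) * 450
   = 0.23 * 450
   = 103.50 mm


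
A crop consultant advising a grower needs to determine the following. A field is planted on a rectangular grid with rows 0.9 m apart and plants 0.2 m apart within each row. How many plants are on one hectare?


D = 10000 / (row_sp * plant_sp)
  = 10000 / (0.9 * 0.2)
  = 10000 / 0.1800
  = 55555.56 plants/ha


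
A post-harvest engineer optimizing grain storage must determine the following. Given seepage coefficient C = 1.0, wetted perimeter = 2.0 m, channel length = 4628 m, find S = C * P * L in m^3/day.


S = C * P * L
  = 1.0 * 2.0 * 4628
  = 9256 m^3/day


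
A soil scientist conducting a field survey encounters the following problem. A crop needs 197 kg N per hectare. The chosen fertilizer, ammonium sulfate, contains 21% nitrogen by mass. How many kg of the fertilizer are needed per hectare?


Rate = N_required / (N_content / 100)
     = 197 / (21 / 100)
     = 197 / 0.21
     = 938.10 kg/ha


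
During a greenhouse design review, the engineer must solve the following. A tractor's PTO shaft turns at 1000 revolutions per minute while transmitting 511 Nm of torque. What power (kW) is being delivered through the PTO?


P = 2*pi*n*T / 60000
  = 2*pi * 1000 * 511 / 60000
  = 3210707.69 / 60000
  = 53.51 kW


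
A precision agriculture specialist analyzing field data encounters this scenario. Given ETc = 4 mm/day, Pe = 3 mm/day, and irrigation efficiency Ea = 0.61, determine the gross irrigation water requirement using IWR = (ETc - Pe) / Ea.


IWR = (ETc - Pe) / Ea
    = (4 - 3) / 0.61
    = 1 / 0.61
    = 1.64 mm/day


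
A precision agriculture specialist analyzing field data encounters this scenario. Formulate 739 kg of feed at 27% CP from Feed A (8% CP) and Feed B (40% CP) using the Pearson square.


parts_A = CP_b - target = 40 - 27 = 13
parts_B = target - CP_a = 27 - 8 = 19
total_parts = 13 + 19 = 32
Feed A = 739 * 13 / 32 = 300.22 kg
Feed B = 739 * 19 / 32 = 438.78 kg

300.22 kg


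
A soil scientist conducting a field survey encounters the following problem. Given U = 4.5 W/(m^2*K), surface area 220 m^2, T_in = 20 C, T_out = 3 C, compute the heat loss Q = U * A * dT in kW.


dT = 20 - (3) = 17 K
Q = U * A * dT
  = 4.5 * 220 * 17
  = 16830 W = 16.83 kW


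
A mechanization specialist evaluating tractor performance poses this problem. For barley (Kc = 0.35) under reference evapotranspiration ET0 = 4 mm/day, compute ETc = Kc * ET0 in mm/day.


ETc = Kc * ET0
    = 0.35 * 4
    = 1.40 mm/day


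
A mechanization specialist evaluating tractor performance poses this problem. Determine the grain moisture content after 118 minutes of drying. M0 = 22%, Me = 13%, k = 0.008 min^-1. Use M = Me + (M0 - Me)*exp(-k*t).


M = Me + (M0 - Me) * e^(-k*t)
  = 13 + (22 - 13) * e^(-0.008*118)
  = 13 + 9 * e^(-0.944)
  = 13 + 9 * 0.38907
  = 13 + 3.5016
  = 16.50%


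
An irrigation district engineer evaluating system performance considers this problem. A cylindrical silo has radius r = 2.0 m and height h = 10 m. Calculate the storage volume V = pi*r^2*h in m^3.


V = pi * r^2 * h
  = pi * 2.0^2 * 10
  = pi * 4 * 10
  = 125.66 m^3


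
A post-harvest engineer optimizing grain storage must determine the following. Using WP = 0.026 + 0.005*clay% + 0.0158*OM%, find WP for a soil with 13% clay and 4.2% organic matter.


WP = 0.026 + 0.005*13 + 0.0158*4.2
   = 0.026 + 0.0650 + 0.0664
   = 0.1574


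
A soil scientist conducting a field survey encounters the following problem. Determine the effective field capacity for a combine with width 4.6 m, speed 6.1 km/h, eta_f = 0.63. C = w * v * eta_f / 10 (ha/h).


C = w * v * eta_f / 10
  = 4.6 * 6.1 * 0.63 / 10
  = 17.68 / 10
  = 1.77 ha/h


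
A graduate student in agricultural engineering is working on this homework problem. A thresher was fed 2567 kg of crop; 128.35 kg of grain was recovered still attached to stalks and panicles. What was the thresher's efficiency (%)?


eta = (total - unthreshed) / total * 100
    = (2567 - 128.35) / 2567 * 100
    = 2438.65 / 2567 * 100
    = 95%


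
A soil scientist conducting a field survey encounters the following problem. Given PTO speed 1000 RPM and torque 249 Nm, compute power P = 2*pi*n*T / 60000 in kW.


P = 2*pi*n*T / 60000
  = 2*pi * 1000 * 249 / 60000
  = 1564513.14 / 60000
  = 26.08 kW


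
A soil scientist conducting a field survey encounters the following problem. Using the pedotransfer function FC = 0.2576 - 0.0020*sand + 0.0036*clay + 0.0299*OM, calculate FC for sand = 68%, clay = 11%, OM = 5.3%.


FC = 0.2576 - 0.0020*68 + 0.0036*11 + 0.0299*5.3
   = 0.2576 - 0.1360 + 0.0396 + 0.1585
   = 0.3197


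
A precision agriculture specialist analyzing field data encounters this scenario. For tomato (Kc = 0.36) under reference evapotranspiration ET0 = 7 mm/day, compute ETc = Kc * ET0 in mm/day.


ETc = Kc * ET0
    = 0.36 * 7
    = 2.52 mm/day


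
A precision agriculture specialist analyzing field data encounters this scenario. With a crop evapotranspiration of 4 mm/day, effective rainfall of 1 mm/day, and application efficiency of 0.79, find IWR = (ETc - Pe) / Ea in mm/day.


IWR = (ETc - Pe) / Ea
    = (4 - 1) / 0.79
    = 3 / 0.79
    = 3.80 mm/day


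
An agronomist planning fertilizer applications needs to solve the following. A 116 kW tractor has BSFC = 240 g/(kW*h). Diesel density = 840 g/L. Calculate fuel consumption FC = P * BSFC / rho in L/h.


FC = P * BSFC / rho_fuel
   = 116 * 240 / 840
   = 27840 / 840
   = 33.14 L/h


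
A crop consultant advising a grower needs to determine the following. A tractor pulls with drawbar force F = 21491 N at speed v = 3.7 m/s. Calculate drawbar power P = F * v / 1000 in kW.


P = F * v / 1000
  = 21491 * 3.7 / 1000
  = 79516.70 / 1000
  = 79.52 kW


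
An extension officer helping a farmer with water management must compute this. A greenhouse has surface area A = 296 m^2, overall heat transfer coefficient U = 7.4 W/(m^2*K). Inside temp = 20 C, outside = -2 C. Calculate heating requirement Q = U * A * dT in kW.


dT = 20 - (-2) = 22 K
Q = U * A * dT
  = 7.4 * 296 * 22
  = 48188.80 W = 48.19 kW


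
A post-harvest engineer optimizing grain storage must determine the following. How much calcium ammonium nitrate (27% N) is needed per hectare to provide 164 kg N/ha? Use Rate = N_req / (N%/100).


Rate = N_required / (N_content / 100)
     = 164 / (27 / 100)
     = 164 / 0.27
     = 607.41 kg/ha


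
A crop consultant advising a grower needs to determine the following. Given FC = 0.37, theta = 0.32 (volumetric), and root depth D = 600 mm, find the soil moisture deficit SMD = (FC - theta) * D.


SMD = (FC - theta) * D
    = (0.37 - 0.32) * 600
    = 0.050 * 600
    = 30 mm


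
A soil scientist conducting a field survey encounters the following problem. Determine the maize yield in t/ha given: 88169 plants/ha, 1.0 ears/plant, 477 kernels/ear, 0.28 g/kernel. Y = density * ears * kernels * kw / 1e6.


Y = density * ears * kernels * kw
  = 88169 * 1.0 * 477 * 0.28 g/ha
  = 11775851.64 g/ha
  = 11775.85 kg/ha = 11.78 t/ha


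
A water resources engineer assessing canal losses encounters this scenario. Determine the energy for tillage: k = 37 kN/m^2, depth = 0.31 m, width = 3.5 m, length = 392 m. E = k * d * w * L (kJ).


E = k * d * w * L
  = 37 * 0.31 * 3.5 * 392
  = 15736.84 kJ


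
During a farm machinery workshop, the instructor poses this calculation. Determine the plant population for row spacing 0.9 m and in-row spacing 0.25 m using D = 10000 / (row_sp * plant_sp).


D = 10000 / (row_sp * plant_sp)
  = 10000 / (0.9 * 0.25)
  = 10000 / 0.2250
  = 44444.44 plants/ha


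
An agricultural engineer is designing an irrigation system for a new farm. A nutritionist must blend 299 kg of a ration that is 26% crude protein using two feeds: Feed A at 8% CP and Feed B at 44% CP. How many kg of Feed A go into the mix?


parts_A = CP_b - target = 44 - 26 = 18
parts_B = target - CP_a = 26 - 8 = 18
total_parts = 18 + 18 = 36
Feed A = 299 * 18 / 36 = 149.50 kg
Feed B = 299 * 18 / 36 = 149.50 kg


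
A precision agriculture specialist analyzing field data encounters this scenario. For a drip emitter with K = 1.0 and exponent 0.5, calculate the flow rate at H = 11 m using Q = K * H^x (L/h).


Q = K * H^x
  = 1.0 * 11^0.5
  = 1.0 * 3.3166
  = 3.32 L/h


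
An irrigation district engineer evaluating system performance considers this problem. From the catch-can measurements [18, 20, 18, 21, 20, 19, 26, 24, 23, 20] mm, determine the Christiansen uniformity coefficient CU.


xbar = 209 / 10 = 20.900
sum|xi - xbar| = 20.800
CU = 100 * (1 - 20.800 / (10 * 20.900))
   = 100 * (1 - 0.0995)
   = 90.05%


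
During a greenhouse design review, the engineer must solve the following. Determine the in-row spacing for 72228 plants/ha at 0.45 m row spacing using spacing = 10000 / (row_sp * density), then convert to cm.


spacing = 10000 / (row_sp * density)
        = 10000 / (0.45 * 72228)
        = 10000 / 32502.60
        = 0.30767 m = 30.77 cm


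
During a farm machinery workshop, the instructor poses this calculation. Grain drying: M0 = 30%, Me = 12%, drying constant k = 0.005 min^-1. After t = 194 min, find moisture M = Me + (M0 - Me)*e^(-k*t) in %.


M = Me + (M0 - Me) * e^(-k*t)
  = 12 + (30 - 12) * e^(-0.005*194)
  = 12 + 18 * e^(-0.970)
  = 12 + 18 * 0.37908
  = 12 + 6.8235
  = 18.82%


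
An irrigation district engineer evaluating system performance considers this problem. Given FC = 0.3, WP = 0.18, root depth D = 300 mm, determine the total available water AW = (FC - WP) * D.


AW = (FC - WP) * D
   = (0.3 - 0.18) * 300
   = 0.12 * 300
   = 36 mm


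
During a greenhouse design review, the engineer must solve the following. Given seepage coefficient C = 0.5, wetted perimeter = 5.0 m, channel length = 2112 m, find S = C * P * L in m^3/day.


S = C * P * L
  = 0.5 * 5.0 * 2112
  = 5280 m^3/day


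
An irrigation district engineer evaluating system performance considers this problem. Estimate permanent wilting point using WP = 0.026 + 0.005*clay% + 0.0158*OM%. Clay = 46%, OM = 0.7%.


WP = 0.026 + 0.005*46 + 0.0158*0.7
   = 0.026 + 0.2300 + 0.0111
   = 0.2671


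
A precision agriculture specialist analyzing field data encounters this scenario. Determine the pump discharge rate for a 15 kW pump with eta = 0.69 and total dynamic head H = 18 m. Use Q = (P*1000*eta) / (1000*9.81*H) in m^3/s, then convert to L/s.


Q = (P * 1000 * eta) / (rho * g * H)
  = (15 * 1000 * 0.69) / (1000 * 9.81 * 18)
  = 10350 / 176580
  = 0.05861 m^3/s = 58.61 L/s


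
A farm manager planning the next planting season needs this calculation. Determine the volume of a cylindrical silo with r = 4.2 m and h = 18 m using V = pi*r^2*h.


V = pi * r^2 * h
  = pi * 4.2^2 * 18
  = pi * 17.64 * 18
  = 997.52 m^3


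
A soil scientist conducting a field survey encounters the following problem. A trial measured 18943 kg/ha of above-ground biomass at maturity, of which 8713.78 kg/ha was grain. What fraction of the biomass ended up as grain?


HI = grain_yield / biomass
   = 8713.78 / 18943
   = 0.46


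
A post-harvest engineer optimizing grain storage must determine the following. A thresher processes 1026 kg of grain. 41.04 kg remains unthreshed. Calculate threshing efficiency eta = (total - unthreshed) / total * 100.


eta = (total - unthreshed) / total * 100
    = (1026 - 41.04) / 1026 * 100
    = 984.96 / 1026 * 100
    = 96%


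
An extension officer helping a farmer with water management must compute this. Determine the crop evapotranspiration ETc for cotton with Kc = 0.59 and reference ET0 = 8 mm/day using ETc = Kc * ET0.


ETc = Kc * ET0
    = 0.59 * 8
    = 4.72 mm/day


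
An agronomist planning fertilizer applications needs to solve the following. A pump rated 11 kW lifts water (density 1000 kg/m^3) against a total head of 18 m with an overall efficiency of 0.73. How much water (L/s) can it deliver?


Q = (P * 1000 * eta) / (rho * g * H)
  = (11 * 1000 * 0.73) / (1000 * 9.81 * 18)
  = 8030 / 176580
  = 0.04548 m^3/s = 45.48 L/s


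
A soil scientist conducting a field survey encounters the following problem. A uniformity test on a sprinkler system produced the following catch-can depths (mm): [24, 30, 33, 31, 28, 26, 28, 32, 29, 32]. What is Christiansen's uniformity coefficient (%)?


xbar = 293 / 10 = 29.300
sum|xi - xbar| = 23
CU = 100 * (1 - 23 / (10 * 29.300))
   = 100 * (1 - 0.0785)
   = 92.15%


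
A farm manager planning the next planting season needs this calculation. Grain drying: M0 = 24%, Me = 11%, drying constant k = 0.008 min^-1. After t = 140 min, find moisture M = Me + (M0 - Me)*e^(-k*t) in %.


M = Me + (M0 - Me) * e^(-k*t)
  = 11 + (24 - 11) * e^(-0.008*140)
  = 11 + 13 * e^(-1.120)
  = 11 + 13 * 0.32628
  = 11 + 4.2416
  = 15.24%


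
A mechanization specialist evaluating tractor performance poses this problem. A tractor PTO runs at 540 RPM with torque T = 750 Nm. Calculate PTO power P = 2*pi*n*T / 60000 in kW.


P = 2*pi*n*T / 60000
  = 2*pi * 540 * 750 / 60000
  = 2544690.05 / 60000
  = 42.41 kW


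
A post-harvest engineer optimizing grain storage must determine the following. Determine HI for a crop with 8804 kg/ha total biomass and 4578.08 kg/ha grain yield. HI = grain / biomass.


HI = grain_yield / biomass
   = 4578.08 / 8804
   = 0.52


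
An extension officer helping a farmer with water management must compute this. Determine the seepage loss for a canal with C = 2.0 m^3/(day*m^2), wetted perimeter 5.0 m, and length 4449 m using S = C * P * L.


S = C * P * L
  = 2.0 * 5.0 * 4449
  = 44490 m^3/day


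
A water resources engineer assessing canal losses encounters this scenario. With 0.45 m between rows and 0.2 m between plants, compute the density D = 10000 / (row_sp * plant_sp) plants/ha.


D = 10000 / (row_sp * plant_sp)
  = 10000 / (0.45 * 0.2)
  = 10000 / 0.0900
  = 111111.11 plants/ha


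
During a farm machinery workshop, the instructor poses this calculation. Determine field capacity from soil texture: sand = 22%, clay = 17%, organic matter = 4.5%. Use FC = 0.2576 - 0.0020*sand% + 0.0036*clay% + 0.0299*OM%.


FC = 0.2576 - 0.0020*22 + 0.0036*17 + 0.0299*4.5
   = 0.2576 - 0.0440 + 0.0612 + 0.1346
   = 0.4094


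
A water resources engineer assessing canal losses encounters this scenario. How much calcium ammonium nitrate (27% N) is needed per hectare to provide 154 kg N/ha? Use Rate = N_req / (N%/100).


Rate = N_required / (N_content / 100)
     = 154 / (27 / 100)
     = 154 / 0.27
     = 570.37 kg/ha


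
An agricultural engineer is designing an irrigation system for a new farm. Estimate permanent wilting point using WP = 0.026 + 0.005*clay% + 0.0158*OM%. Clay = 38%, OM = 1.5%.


WP = 0.026 + 0.005*38 + 0.0158*1.5
   = 0.026 + 0.1900 + 0.0237
   = 0.2397


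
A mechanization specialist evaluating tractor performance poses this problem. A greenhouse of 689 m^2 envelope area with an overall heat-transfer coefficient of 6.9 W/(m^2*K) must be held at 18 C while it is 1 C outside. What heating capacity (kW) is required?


dT = 18 - (1) = 17 K
Q = U * A * dT
  = 6.9 * 689 * 17
  = 80819.70 W = 80.82 kW


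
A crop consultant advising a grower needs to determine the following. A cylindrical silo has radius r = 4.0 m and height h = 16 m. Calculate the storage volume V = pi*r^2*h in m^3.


V = pi * r^2 * h
  = pi * 4.0^2 * 16
  = pi * 16 * 16
  = 804.25 m^3


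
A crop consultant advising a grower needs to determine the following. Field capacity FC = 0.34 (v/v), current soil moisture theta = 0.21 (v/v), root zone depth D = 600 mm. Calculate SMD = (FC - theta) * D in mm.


SMD = (FC - theta) * D
    = (0.34 - 0.21) * 600
    = 0.130 * 600
    = 78 mm


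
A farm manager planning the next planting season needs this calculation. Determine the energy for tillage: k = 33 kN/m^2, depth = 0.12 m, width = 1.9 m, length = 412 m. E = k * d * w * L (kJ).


E = k * d * w * L
  = 33 * 0.12 * 1.9 * 412
  = 3099.89 kJ


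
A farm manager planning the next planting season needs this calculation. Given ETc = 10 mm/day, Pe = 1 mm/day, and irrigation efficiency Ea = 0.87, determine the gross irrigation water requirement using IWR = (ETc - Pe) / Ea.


IWR = (ETc - Pe) / Ea
    = (10 - 1) / 0.87
    = 9 / 0.87
    = 10.34 mm/day


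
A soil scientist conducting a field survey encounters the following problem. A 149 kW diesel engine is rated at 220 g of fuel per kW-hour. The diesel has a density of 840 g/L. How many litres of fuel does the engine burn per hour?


FC = P * BSFC / rho_fuel
   = 149 * 220 / 840
   = 32780 / 840
   = 39.02 L/h


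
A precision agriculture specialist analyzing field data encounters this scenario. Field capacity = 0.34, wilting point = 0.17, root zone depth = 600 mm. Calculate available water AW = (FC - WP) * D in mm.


AW = (FC - WP) * D
   = (0.34 - 0.17) * 600
   = 0.17 * 600
   = 102 mm


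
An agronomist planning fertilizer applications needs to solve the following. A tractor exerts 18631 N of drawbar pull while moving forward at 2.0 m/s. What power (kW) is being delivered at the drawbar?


P = F * v / 1000
  = 18631 * 2.0 / 1000
  = 37262 / 1000
  = 37.26 kW


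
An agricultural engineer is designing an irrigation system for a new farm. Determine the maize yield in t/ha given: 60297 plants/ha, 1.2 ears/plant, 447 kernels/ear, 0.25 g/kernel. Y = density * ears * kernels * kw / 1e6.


Y = density * ears * kernels * kw
  = 60297 * 1.2 * 447 * 0.25 g/ha
  = 8085827.70 g/ha
  = 8085.83 kg/ha = 8.09 t/ha


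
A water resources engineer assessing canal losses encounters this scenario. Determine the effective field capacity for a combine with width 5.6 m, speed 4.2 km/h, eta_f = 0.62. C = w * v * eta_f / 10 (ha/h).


C = w * v * eta_f / 10
  = 5.6 * 4.2 * 0.62 / 10
  = 14.58 / 10
  = 1.46 ha/h


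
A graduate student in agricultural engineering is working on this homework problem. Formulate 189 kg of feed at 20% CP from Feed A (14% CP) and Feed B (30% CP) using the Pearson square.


parts_A = CP_b - target = 30 - 20 = 10
parts_B = target - CP_a = 20 - 14 = 6
total_parts = 10 + 6 = 16
Feed A = 189 * 10 / 16 = 118.13 kg
Feed B = 189 * 6 / 16 = 70.88 kg

118.13 kg


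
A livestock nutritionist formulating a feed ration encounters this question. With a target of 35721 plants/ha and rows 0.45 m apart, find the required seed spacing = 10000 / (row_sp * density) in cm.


spacing = 10000 / (row_sp * density)
        = 10000 / (0.45 * 35721)
        = 10000 / 16074.45
        = 0.62211 m = 62.21 cm
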